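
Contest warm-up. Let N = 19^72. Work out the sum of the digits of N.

379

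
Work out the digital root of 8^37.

The digital root of n equals n mod 9 (or 9 when 9 | n), so we need 8^37 mod 9.
8^37 ≡ 8 (mod 9), so the digital root is 8.

8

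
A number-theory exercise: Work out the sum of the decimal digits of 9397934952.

60

9+3+9+7+9+3+4+9+5+2 = 60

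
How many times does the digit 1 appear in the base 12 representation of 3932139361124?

1

3932139361124 in base 12 is 5360A9623918.
The digit 1 appears 1 time.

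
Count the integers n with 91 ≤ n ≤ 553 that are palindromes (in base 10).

46

The integers in [91, 553] that are palindromes (in base 10): 99, 101, 111, 121, 131, 141, …, 535, 545.
46 qualify.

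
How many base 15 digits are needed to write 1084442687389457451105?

1084442687389457451105 in base 15 is B0176AA580C68D9070, which has 18 digits.

18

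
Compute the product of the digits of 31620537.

3×1×6×2×0×5×3×7 = 0

0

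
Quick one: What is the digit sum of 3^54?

3^54 = 58149737003040059690390169
Sum of its 26 digits: 108.

108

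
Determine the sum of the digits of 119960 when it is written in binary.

8

119960 in base 2 is 11101010010011000.
Digit sum: 1+1+1+0+1+0+1+0+0+1+0+0+1+1+0+0+0 = 8.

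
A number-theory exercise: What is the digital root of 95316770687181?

6

9+5+3+1+6+7+7+0+6+8+7+1+8+1 = 69
6+9 = 15
1+5 = 6
(Equivalently, 95316770687181 mod 9 = 6.)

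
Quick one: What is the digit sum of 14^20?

14^20 = 83668255425284801560576
Sum of its 23 digits: 106.

106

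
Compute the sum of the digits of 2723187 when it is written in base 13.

39

2723187 in base 13 is 74466C.
Digit sum: 7+4+4+6+6+12 = 39.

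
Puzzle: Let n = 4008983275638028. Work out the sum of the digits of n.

73

4+0+0+8+9+8+3+2+7+5+6+3+8+0+2+8 = 73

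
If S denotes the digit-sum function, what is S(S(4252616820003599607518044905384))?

9

First digit sum: 126.
1+2+6 = 9.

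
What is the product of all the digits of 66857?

10080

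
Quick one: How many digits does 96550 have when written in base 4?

9

96550 in base 4 is 113210212, which has 9 digits.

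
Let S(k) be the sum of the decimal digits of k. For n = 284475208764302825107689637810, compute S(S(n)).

First digit sum: 133.
1+3+3 = 7.

7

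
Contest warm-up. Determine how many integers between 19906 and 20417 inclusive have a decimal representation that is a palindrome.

The integers in [19906, 20417] that have a decimal representation that is a palindrome: 19991, 20002, 20102, 20202, 20302, 20402.
6 qualify.

6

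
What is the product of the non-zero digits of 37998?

13608

3×7×9×9×8 = 13608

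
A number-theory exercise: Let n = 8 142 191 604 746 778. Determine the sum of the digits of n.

8+1+4+2+1+9+1+6+0+4+7+4+6+7+7+8 = 75

75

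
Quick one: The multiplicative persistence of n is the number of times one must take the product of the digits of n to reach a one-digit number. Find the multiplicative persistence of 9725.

2

9725 → 630 → 0 (2 steps)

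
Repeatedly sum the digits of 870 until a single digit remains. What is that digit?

6

8+7+0 = 15
1+5 = 6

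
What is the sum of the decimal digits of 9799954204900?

67

9+7+9+9+9+5+4+2+0+4+9+0+0 = 67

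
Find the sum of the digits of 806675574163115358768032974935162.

8+0+6+6+7+5+5+7+4+1+6+3+1+1+5+3+5+8+7+6+8+0+3+2+9+7+4+9+3+5+1+6+2 = 153

153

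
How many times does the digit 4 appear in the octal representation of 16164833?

16164833 in base 8 is 75523741.
The digit 4 appears 1 time.

1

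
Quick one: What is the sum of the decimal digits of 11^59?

11^59 = 27680149049219827234040845032752615876276219551518008056540691
Sum of its 62 digits: 257.

257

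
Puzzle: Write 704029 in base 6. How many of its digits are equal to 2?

704029 in base 6 is 23031221.
The digit 2 appears 3 times.

3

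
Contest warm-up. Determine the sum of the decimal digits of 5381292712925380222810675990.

5+3+8+1+2+9+2+7+1+2+9+2+5+3+8+0+2+2+2+8+1+0+6+7+5+9+9+0 = 118

118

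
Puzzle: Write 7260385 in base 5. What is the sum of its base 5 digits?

7260385 in base 5 is 3324313020.
Digit sum: 3+3+2+4+3+1+3+0+2+0 = 21.

21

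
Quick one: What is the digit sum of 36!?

36! = 371993326789901217467999448150835200000000
Sum of its 42 digits: 171.

171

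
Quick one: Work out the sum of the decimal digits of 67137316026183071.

62

6+7+1+3+7+3+1+6+0+2+6+1+8+3+0+7+1 = 62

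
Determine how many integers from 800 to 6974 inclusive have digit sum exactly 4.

20

The integers in [800, 6974] that have digit sum exactly 4: 1003, 1012, 1021, 1030, 1102, 1111, …, 3100, 4000.
20 qualify.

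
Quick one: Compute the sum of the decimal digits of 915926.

32

9+1+5+9+2+6 = 32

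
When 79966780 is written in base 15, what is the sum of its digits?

79966780 in base 15 is 7048CDA.
Digit sum: 7+0+4+8+12+13+10 = 54.

54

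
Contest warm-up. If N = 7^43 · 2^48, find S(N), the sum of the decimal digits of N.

205

7^43 · 2^48 = 614689100622686713116001491657018300946976245547008
Sum of its 51 digits: 205.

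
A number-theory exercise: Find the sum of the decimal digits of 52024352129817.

5+2+0+2+4+3+5+2+1+2+9+8+1+7 = 51

51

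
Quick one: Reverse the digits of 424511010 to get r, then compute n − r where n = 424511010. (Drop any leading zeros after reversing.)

Reverse of 424511010 is 10115424.
424511010 − 10115424 = 414395586

414395586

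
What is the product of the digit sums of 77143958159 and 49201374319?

2537

S(77143958159) = 7+7+1+4+3+9+5+8+1+5+9 = 59.
S(49201374319) = 4+9+2+0+1+3+7+4+3+1+9 = 43.
59 · 43 = 2537.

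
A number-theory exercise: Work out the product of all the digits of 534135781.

50400

5×3×4×1×3×5×7×8×1 = 50400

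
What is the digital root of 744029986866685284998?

7+4+4+0+2+9+9+8+6+8+6+6+6+8+5+2+8+4+9+9+8 = 128
1+2+8 = 11
1+1 = 2

2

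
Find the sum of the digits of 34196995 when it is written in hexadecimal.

40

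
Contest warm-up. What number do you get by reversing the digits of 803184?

481308

Reversing 803184 gives 481308.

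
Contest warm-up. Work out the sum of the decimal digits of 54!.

54! = 230843697339241380472092742683027581083278564571807941132288000000000000
Sum of its 72 digits: 261.

261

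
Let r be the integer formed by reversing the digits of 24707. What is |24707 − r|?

46035

Reverse of 24707 is 70742.
|24707 − 70742| = 46035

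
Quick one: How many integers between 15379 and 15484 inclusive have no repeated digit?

46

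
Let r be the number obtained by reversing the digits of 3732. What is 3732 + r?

Reverse of 3732 is 2373.
3732 + 2373 = 6105

6105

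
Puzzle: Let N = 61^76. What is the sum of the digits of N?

61^76 = 4842475819891193362414792651422704688132940630684531694744910476373493212069940289165400492993861226734778483908936442793044646775064561
Sum of its 136 digits: 628.

628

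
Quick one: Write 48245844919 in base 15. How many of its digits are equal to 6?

1

48245844919 in base 15 is 13C5895264.
The digit 6 appears 1 time.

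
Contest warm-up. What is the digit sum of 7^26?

7^26 = 9387480337647754305649
Sum of its 22 digits: 112.

112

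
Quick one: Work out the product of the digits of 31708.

0

3×1×7×0×8 = 0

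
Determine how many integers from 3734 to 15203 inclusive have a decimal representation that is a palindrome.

The integers in [3734, 15203] that have a decimal representation that is a palindrome: 3773, 3883, 3993, 4004, 4114, 4224, …, 15051, 15151.
115 qualify.

115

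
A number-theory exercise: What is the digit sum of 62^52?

62^52 = 1600913452093595353771607965965245388966600012253300057164314888161540731905129926828182470656
Sum of its 94 digits: 397.

397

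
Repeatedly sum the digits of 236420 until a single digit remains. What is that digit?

8

2+3+6+4+2+0 = 17
1+7 = 8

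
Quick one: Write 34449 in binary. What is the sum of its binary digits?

34449 in base 2 is 1000011010010001.
Digit sum: 1+0+0+0+0+1+1+0+1+0+0+1+0+0+0+1 = 6.

6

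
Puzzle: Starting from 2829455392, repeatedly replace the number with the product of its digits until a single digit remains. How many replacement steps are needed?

2

2829455392 → 1555200 → 0 (2 steps)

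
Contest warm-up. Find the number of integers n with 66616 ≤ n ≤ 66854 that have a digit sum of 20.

4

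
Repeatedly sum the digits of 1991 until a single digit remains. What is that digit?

2

1+9+9+1 = 20
2+0 = 2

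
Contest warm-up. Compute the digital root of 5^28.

4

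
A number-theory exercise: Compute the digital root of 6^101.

The digital root of n equals n mod 9 (or 9 when 9 | n), so we need 6^101 mod 9.
6^101 ≡ 0 (mod 9), so the digital root is 9.

9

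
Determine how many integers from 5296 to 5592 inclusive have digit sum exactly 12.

12

The integers in [5296, 5592] that have digit sum exactly 12: 5304, 5313, 5322, 5331, 5340, 5403, …, 5511, 5520.
12 qualify.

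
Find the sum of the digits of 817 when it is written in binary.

5

817 in base 2 is 1100110001.
Digit sum: 1+1+0+0+1+1+0+0+0+1 = 5.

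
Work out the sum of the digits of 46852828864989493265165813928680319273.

4+6+8+5+2+8+2+8+8+6+4+9+8+9+4+9+3+2+6+5+1+6+5+8+1+3+9+2+8+6+8+0+3+1+9+2+7+3 = 198

198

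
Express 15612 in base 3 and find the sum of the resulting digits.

15612 in base 3 is 210102020.
Digit sum: 2+1+0+1+0+2+0+2+0 = 8.

8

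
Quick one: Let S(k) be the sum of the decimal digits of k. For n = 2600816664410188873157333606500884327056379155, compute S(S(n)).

First digit sum: 191.
1+9+1 = 11.

11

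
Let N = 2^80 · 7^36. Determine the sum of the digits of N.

265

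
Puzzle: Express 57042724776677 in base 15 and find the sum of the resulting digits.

87

57042724776677 in base 15 is 68DC2B171EA2.
Digit sum: 6+8+13+12+2+11+1+7+1+14+10+2 = 87.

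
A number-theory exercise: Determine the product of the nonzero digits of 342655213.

21600

3×4×2×6×5×5×2×1×3 = 21600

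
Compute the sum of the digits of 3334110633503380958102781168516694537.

3+3+3+4+1+1+0+6+3+3+5+0+3+3+8+0+9+5+8+1+0+2+7+8+1+1+6+8+5+1+6+6+9+4+5+3+7 = 148

148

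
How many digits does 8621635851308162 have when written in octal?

18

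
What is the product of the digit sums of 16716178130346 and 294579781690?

3618

S(16716178130346) = 1+6+7+1+6+1+7+8+1+3+0+3+4+6 = 54.
S(294579781690) = 2+9+4+5+7+9+7+8+1+6+9+0 = 67.
54 · 67 = 3618.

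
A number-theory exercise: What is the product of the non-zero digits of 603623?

648

6×3×6×2×3 = 648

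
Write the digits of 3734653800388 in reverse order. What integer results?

8830083564373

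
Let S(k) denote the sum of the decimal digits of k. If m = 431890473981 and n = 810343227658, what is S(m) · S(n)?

2793

S(431890473981) = 4+3+1+8+9+0+4+7+3+9+8+1 = 57.
S(810343227658) = 8+1+0+3+4+3+2+2+7+6+5+8 = 49.
57 · 49 = 2793.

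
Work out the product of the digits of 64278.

6×4×2×7×8 = 2688

2688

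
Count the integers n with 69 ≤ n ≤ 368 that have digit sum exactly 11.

The integers in [69, 368] that have digit sum exactly 11: 74, 83, 92, 119, 128, 137, …, 353, 362.
29 qualify.

29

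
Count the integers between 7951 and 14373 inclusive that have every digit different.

2146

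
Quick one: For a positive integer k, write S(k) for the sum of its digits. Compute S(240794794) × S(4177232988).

S(240794794) = 2+4+0+7+9+4+7+9+4 = 46.
S(4177232988) = 4+1+7+7+2+3+2+9+8+8 = 51.
46 · 51 = 2346.

2346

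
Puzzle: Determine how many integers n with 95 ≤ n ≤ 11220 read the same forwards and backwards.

The integers in [95, 11220] that read the same forwards and backwards: 99, 101, 111, 121, 131, 141, …, 11111, 11211.
194 qualify.

194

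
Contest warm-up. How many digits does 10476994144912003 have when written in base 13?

10476994144912003 in base 13 is 287902401C5B477, which has 15 digits.

15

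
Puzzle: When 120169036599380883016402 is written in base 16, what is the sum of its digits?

120169036599380883016402 in base 16 is 19726064184B448C0AD2.
Digit sum: 1+9+7+2+6+0+6+4+1+8+4+11+4+4+8+12+0+10+13+2 = 112.

112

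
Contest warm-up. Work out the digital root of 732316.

4

7+3+2+3+1+6 = 22
2+2 = 4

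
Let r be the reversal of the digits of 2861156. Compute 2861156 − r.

-3650526

Reverse of 2861156 is 6511682.
2861156 − 6511682 = -3650526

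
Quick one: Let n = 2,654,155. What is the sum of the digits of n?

2+6+5+4+1+5+5 = 28

28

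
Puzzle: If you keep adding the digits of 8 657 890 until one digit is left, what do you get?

7

8+6+5+7+8+9+0 = 43
4+3 = 7
(Equivalently, 8 657 890 mod 9 = 7.)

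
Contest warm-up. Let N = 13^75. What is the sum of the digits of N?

13^75 = 351359275572476457528076248233878088223680602077771392868333936199179517454013845557
Sum of its 84 digits: 397.

397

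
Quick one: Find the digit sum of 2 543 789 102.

2+5+4+3+7+8+9+1+0+2 = 41

41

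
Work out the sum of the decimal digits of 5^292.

1039

5^292 = 1256727927116217997592517620476486564601655171199859088668556573999898945208759259253785058313556979782958994320673760899370987164268728039118723794971894643776794998901724653705969103612005710601806640625
Sum of its 205 digits: 1039.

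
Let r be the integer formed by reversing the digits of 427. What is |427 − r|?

297

Reverse of 427 is 724.
|427 − 724| = 297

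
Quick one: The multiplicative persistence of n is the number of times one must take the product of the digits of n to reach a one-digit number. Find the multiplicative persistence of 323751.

2

323751 → 630 → 0 (2 steps)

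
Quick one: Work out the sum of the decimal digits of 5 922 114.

24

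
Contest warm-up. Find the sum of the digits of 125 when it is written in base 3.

125 in base 3 is 11122.
Digit sum: 1+1+1+2+2 = 7.

7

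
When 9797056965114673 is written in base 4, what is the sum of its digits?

46

9797056965114673 in base 4 is 202303211330110033333230301.
Digit sum: 2+0+2+3+0+3+2+1+1+3+3+0+1+1+0+0+3+3+3+3+3+2+3+0+3+0+1 = 46.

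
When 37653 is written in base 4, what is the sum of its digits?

37653 in base 4 is 21030111.
Digit sum: 2+1+0+3+0+1+1+1 = 9.

9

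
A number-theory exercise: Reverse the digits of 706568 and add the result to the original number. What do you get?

1572175

Reverse of 706568 is 865607.
706568 + 865607 = 1572175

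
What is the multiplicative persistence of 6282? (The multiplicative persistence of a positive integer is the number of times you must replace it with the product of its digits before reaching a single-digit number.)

6282 → 192 → 18 → 8 (3 steps)

3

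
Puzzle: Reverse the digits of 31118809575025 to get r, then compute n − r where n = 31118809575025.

-20938781306088

Reverse of 31118809575025 is 52057590881113.
31118809575025 − 52057590881113 = -20938781306088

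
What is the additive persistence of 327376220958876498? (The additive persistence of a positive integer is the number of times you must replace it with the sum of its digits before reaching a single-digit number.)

3

327376220958876498 → 96 → 15 → 6 (3 steps)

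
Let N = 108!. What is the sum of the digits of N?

666

108! = 1324641819451828974499891837121832599810209360673358065686551152497461815091591578895743130235002378688844343005686404521144382704205360039762937774080000000000000000000000000
Sum of its 175 digits: 666.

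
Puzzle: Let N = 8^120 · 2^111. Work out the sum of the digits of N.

692

8^120 · 2^111 = 6097165137335922326917182089439777940915230747392521779021790936768304177382354726797472857545882756171536974846497310342671827498609932238848
Sum of its 142 digits: 692.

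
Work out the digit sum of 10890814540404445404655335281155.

1+0+8+9+0+8+1+4+5+4+0+4+0+4+4+4+5+4+0+4+6+5+5+3+3+5+2+8+1+1+5+5 = 118

118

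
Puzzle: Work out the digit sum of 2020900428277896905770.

2+0+2+0+9+0+0+4+2+8+2+7+7+8+9+6+9+0+5+7+7+0 = 94

94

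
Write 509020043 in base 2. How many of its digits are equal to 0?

509020043 in base 2 is 11110010101110000011110001011.
The digit 0 appears 13 times.

13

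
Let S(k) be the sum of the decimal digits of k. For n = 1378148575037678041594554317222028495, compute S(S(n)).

9

First digit sum: 162.
1+6+2 = 9.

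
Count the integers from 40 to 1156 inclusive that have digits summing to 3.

11

The integers in [40, 1156] that have digits summing to 3: 102, 111, 120, 201, 210, 300, …, 1101, 1110.
11 qualify.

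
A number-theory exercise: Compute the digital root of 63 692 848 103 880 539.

2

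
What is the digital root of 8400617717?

5

8+4+0+0+6+1+7+7+1+7 = 41
4+1 = 5
(Equivalently, 8400617717 mod 9 = 5.)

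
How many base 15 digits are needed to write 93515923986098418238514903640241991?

93515923986098418238514903640241991 in base 15 is 74AE7E5D8345327478C9284372857B, which has 30 digits.

30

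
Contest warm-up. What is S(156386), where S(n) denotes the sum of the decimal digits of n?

29

1+5+6+3+8+6 = 29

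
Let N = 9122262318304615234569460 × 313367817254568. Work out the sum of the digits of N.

159

9122262318304615234569460 × 313367817254568 = 2858623431110712490928143906102698293280
Sum of its 40 digits: 159.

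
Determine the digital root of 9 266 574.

3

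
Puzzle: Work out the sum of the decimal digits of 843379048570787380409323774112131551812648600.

8+4+3+3+7+9+0+4+8+5+7+0+7+8+7+3+8+0+4+0+9+3+2+3+7+7+4+1+1+2+1+3+1+5+5+1+8+1+2+6+4+8+6+0+0 = 185

185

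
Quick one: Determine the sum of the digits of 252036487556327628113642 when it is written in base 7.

98

252036487556327628113642 in base 7 is 3556362604316560415411262524.
Digit sum: 3+5+5+6+3+6+2+6+0+4+3+1+6+5+6+0+4+1+5+4+1+1+2+6+2+5+2+4 = 98.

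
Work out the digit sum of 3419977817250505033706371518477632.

146

3+4+1+9+9+7+7+8+1+7+2+5+0+5+0+5+0+3+3+7+0+6+3+7+1+5+1+8+4+7+7+6+3+2 = 146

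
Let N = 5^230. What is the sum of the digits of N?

736

5^230 = 57956346104490959152058363461681867396368199668090484413328735295587208438994208734333001292550131836505295611500018109797649490388948834151960909366607666015625
Sum of its 161 digits: 736.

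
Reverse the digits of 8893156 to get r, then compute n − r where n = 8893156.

Reverse of 8893156 is 6513988.
8893156 − 6513988 = 2379168

2379168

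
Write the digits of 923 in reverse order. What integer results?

Reversing 923 gives 329.

329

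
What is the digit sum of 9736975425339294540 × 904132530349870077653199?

9736975425339294540 × 904132530349870077653199 = 8803516229266518829036135542691681434233460
Sum of its 43 digits: 180.

180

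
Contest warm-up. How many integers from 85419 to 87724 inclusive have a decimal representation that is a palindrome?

23

The integers in [85419, 87724] that have a decimal representation that is a palindrome: 85458, 85558, 85658, 85758, 85858, 85958, …, 87578, 87678.
23 qualify.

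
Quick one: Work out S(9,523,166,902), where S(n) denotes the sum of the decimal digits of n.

43

9+5+2+3+1+6+6+9+0+2 = 43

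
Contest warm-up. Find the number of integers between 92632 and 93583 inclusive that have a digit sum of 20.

45

The integers in [92632, 93583] that have a digit sum of 20: 92702, 92711, 92720, 92801, 92810, 92900, …, 93521, 93530.
45 qualify.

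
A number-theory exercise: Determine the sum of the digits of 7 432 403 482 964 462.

7+4+3+2+4+0+3+4+8+2+9+6+4+4+6+2 = 68

68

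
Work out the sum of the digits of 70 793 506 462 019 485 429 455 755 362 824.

7+0+7+9+3+5+0+6+4+6+2+0+1+9+4+8+5+4+2+9+4+5+5+7+5+5+3+6+2+8+2+4 = 147

147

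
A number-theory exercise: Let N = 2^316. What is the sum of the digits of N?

439

2^316 = 133499189745056880149688856635597007162669032647290798121690100488888732861290034376435130433536
Sum of its 96 digits: 439.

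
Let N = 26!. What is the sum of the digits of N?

26! = 403291461126605635584000000
Sum of its 27 digits: 81.

81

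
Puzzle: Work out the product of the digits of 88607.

8×8×6×0×7 = 0

0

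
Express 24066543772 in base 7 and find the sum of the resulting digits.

24066543772 in base 7 is 1511251150435.
Digit sum: 1+5+1+1+2+5+1+1+5+0+4+3+5 = 34.

34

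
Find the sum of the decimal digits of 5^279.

908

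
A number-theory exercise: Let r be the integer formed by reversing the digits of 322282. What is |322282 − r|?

Reverse of 322282 is 282223.
|322282 − 282223| = 40059

40059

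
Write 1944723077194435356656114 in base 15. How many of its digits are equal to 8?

2

1944723077194435356656114 in base 15 is 5CAD22DBDCCB0843A845E.
The digit 8 appears 2 times.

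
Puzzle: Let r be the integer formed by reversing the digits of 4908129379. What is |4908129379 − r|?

4831088715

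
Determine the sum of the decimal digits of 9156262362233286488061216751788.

138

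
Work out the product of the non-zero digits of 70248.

7×2×4×8 = 448

448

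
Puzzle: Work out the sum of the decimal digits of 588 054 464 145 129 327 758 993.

5+8+8+0+5+4+4+6+4+1+4+5+1+2+9+3+2+7+7+5+8+9+9+3 = 119

119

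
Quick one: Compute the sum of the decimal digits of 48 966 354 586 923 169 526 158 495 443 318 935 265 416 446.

217

4+8+9+6+6+3+5+4+5+8+6+9+2+3+1+6+9+5+2+6+1+5+8+4+9+5+4+4+3+3+1+8+9+3+5+2+6+5+4+1+6+4+4+6 = 217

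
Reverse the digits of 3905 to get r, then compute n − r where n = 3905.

-1188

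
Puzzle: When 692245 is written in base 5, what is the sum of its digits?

692245 in base 5 is 134122440.
Digit sum: 1+3+4+1+2+2+4+4+0 = 21.

21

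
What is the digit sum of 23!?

23! = 25852016738884976640000
Sum of its 23 digits: 99.

99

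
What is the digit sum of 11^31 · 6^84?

477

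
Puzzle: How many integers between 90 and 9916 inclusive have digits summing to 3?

The integers in [90, 9916] that have digits summing to 3: 102, 111, 120, 201, 210, 300, …, 2100, 3000.
16 qualify.

16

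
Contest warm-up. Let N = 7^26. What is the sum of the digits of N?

7^26 = 9387480337647754305649
Sum of its 22 digits: 112.

112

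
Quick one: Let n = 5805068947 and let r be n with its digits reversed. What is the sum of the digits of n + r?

Reversal of 5805068947 is 7498605085; 5805068947 + 7498605085 = 13303674032.
Digit sum of 13303674032: 1+3+3+0+3+6+7+4+0+3+2 = 32.

32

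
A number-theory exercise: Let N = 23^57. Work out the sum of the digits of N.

23^57 = 415419284132315712417280030850401847268465234537470378097327641202361494857303
Sum of its 78 digits: 305.

305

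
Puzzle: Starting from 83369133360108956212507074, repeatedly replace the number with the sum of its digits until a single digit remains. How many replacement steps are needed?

2

83369133360108956212507074 → 102 → 3 (2 steps)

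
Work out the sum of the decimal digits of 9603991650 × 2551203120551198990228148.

9603991650 × 2551203120551198990228148 = 24501733467227658499639564986964200
Sum of its 35 digits: 171.

171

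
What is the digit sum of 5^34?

103

5^34 = 582076609134674072265625
Sum of its 24 digits: 103.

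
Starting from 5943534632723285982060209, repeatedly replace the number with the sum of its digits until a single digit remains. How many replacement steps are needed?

5943534632723285982060209 → 107 → 8 (2 steps)

2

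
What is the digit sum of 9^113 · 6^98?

810

9^113 · 6^98 = 12252539301552727456352855605156044290728933132323539997414512353388453955720161685518505535560297930208080798288192088325839035168094838493501228339309365192773329663321849017835454464
Sum of its 185 digits: 810.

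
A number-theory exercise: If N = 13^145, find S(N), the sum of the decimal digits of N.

760

13^145 = 332495739297038865453955824301148040878086855761996914226721779819448441230837837778396193227194828462167904844061547157593170092092697366300067194480595905270093
Sum of its 162 digits: 760.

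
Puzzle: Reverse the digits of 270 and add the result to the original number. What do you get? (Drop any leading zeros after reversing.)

Reverse of 270 is 72.
270 + 72 = 342

342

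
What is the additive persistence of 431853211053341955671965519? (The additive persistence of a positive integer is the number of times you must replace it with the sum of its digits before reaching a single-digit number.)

2

431853211053341955671965519 → 112 → 4 (2 steps)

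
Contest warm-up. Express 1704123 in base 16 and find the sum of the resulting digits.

1704123 in base 16 is 1A00BB.
Digit sum: 1+10+0+0+11+11 = 33.

33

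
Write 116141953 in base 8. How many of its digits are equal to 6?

2

116141953 in base 8 is 673027601.
The digit 6 appears 2 times.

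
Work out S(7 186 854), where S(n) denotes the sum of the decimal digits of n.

39

7+1+8+6+8+5+4 = 39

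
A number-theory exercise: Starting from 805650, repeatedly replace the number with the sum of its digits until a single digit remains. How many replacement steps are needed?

2

805650 → 24 → 6 (2 steps)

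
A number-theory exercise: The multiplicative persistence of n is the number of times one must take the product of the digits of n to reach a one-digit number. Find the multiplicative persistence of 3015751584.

3015751584 → 0 (1 step)

1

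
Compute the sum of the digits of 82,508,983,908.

8+2+5+0+8+9+8+3+9+0+8 = 60

60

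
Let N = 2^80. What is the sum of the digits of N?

2^80 = 1208925819614629174706176
Sum of its 25 digits: 112.

112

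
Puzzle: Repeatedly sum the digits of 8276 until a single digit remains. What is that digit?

8+2+7+6 = 23
2+3 = 5

5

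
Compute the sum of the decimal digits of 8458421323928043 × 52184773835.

114

8458421323928043 × 52184773835 = 441400803790326197769154905
Sum of its 27 digits: 114.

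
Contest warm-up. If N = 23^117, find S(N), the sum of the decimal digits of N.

719

23^117 = 2099697900880111780612874579046384971121280921205556667872438286436289288241533475908372710840807983799864713718934796766070341262407620554769043038216722154103
Sum of its 160 digits: 719.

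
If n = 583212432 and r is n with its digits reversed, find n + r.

817424817

Reverse of 583212432 is 234212385.
583212432 + 234212385 = 817424817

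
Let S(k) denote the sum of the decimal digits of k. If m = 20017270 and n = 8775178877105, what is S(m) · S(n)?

S(20017270) = 2+0+0+1+7+2+7+0 = 19.
S(8775178877105) = 8+7+7+5+1+7+8+8+7+7+1+0+5 = 71.
19 · 71 = 1349.

1349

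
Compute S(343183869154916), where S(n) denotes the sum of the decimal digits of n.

3+4+3+1+8+3+8+6+9+1+5+4+9+1+6 = 71

71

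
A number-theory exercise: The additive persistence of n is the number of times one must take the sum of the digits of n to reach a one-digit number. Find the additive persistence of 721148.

721148 → 23 → 5 (2 steps)

2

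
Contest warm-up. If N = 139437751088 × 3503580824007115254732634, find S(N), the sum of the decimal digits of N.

158

139437751088 × 3503580824007115254732634 = 488531430854594071630336733682605792
Sum of its 36 digits: 158.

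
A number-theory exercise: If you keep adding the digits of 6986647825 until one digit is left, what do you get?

6+9+8+6+6+4+7+8+2+5 = 61
6+1 = 7
(Equivalently, 6986647825 mod 9 = 7.)

7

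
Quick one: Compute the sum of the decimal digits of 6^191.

6^191 = 42353452992829650824650286287537720163714875439236252958561071790130693518599860426338732517904598163787914962574394963983282016099473058364135571456
Sum of its 149 digits: 702.

702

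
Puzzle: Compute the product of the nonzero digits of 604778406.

225792

6×4×7×7×8×4×6 = 225792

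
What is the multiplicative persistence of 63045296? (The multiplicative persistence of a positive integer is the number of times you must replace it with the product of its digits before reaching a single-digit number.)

1

63045296 → 0 (1 step)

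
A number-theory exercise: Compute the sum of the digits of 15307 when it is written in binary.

15307 in base 2 is 11101111001011.
Digit sum: 1+1+1+0+1+1+1+1+0+0+1+0+1+1 = 10.

10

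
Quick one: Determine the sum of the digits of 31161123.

18

3+1+1+6+1+1+2+3 = 18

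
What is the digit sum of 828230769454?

58

8+2+8+2+3+0+7+6+9+4+5+4 = 58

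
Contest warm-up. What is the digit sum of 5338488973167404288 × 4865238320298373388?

169

5338488973167404288 × 4865238320298373388 = 25973021124744370158634515668576287744
Sum of its 38 digits: 169.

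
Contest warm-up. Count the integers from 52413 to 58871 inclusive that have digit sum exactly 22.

460

The integers in [52413, 58871] that have digit sum exactly 22: 52429, 52438, 52447, 52456, 52465, 52474, …, 58801, 58810.
460 qualify.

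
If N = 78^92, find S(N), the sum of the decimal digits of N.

810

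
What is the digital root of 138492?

1+3+8+4+9+2 = 27
2+7 = 9

9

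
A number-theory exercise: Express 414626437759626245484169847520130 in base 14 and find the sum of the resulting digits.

164

414626437759626245484169847520130 in base 14 is 350224B5283D2D2A8404B9947724A.
Digit sum: 3+5+0+2+2+4+11+5+2+8+3+13+2+13+2+10+8+4+0+4+11+9+9+4+7+7+2+4+10 = 164.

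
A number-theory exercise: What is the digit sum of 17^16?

17^16 = 48661191875666868481
Sum of its 20 digits: 109.

109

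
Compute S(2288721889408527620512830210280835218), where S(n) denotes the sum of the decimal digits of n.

2+2+8+8+7+2+1+8+8+9+4+0+8+5+2+7+6+2+0+5+1+2+8+3+0+2+1+0+2+8+0+8+3+5+2+1+8 = 148

148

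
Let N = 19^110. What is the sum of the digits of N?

613

19^110 = 460146480715063771187367914458108200219928670232499710530187294007669063159955115005489578393907522018065803181899695914595263633284155035801
Sum of its 141 digits: 613.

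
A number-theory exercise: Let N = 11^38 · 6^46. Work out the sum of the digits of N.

342

11^38 · 6^46 = 2332810995545702880184788957462284180898120174624487788732121221920704167936
Sum of its 76 digits: 342.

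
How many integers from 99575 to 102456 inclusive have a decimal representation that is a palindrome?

The integers in [99575, 102456] that have a decimal representation that is a palindrome: 99599, 99699, 99799, 99899, 99999, 100001, 101101, 102201.
8 qualify.

8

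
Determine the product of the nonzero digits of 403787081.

37632

4×3×7×8×7×8×1 = 37632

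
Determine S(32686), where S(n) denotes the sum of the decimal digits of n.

25

3+2+6+8+6 = 25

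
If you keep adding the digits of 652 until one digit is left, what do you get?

4

6+5+2 = 13
1+3 = 4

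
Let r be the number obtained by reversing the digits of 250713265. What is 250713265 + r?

813030317

Reverse of 250713265 is 562317052.
250713265 + 562317052 = 813030317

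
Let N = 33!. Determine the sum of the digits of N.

144

33! = 8683317618811886495518194401280000000
Sum of its 37 digits: 144.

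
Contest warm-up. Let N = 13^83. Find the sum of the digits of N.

457

13^83 = 286614555192773908454903515714796349532804586806614556377660299844524707381194798580194256597
Sum of its 93 digits: 457.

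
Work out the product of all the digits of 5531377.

5×5×3×1×3×7×7 = 11025

11025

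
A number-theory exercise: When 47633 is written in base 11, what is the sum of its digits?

47633 in base 11 is 32873.
Digit sum: 3+2+8+7+3 = 23.

23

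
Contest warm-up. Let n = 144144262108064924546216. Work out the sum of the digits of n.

1+4+4+1+4+4+2+6+2+1+0+8+0+6+4+9+2+4+5+4+6+2+1+6 = 86

86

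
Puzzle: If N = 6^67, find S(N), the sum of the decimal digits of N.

234

6^67 = 13681501919202227984531053980511367507737635754868736
Sum of its 53 digits: 234.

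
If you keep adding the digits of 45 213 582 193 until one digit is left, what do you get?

4+5+2+1+3+5+8+2+1+9+3 = 43
4+3 = 7
(Equivalently, 45 213 582 193 mod 9 = 7.)

7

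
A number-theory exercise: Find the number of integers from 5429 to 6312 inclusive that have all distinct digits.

The integers in [5429, 6312] that have all distinct digits: 5429, 5430, 5431, 5432, 5436, 5437, …, 6310, 6312.
437 qualify.

437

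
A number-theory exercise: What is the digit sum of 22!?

22! = 1124000727777607680000
Sum of its 22 digits: 72.

72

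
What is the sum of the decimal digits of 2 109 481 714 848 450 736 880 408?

2+1+0+9+4+8+1+7+1+4+8+4+8+4+5+0+7+3+6+8+8+0+4+0+8 = 110

110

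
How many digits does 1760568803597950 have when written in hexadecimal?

1760568803597950 in base 16 is 6413A5E241E7E, which has 13 digits.

13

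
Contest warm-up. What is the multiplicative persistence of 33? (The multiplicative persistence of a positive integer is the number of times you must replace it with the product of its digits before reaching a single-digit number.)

33 → 9 (1 step)

1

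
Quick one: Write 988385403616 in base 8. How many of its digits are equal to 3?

2

988385403616 in base 8 is 16304027061340.
The digit 3 appears 2 times.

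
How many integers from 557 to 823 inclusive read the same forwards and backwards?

26

The integers in [557, 823] that read the same forwards and backwards: 565, 575, 585, 595, 606, 616, …, 808, 818.
26 qualify.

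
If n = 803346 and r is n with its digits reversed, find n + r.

1446654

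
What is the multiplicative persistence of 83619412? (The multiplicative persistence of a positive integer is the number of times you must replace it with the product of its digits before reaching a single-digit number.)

83619412 → 10368 → 0 (2 steps)

2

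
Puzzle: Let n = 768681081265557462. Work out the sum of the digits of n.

7+6+8+6+8+1+0+8+1+2+6+5+5+5+7+4+6+2 = 87

87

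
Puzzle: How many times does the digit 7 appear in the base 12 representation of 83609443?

1

83609443 in base 12 is 24001117.
The digit 7 appears 1 time.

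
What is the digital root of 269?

2+6+9 = 17
1+7 = 8

8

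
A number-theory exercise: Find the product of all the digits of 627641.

2016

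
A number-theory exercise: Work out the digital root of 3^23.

9

The digital root of n equals n mod 9 (or 9 when 9 | n), so we need 3^23 mod 9.
3^23 ≡ 0 (mod 9), so the digital root is 9.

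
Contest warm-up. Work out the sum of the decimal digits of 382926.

30

3+8+2+9+2+6 = 30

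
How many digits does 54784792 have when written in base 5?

54784792 in base 5 is 103011103132, which has 12 digits.

12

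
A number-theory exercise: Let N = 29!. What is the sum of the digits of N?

29! = 8841761993739701954543616000000
Sum of its 31 digits: 126.

126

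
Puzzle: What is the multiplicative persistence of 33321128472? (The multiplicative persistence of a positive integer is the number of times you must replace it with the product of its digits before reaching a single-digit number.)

3

33321128472 → 48384 → 3072 → 0 (3 steps)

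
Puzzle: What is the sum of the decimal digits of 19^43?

235

19^43 = 9691808871033067112824380501725664483616416540730367659
Sum of its 55 digits: 235.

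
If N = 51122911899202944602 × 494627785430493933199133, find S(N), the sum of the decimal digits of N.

184

51122911899202944602 × 494627785430493933199133 = 25286812697460999174045600572120079633430066
Sum of its 44 digits: 184.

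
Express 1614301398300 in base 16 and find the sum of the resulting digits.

1614301398300 in base 16 is 177DBDC851C.
Digit sum: 1+7+7+13+11+13+12+8+5+1+12 = 90.

90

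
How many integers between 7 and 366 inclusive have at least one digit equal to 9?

The integers in [7, 366] that have at least one digit equal to 9: 9, 19, 29, 39, 49, 59, …, 349, 359.
63 qualify.

63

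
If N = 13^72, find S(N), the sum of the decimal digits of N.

13^72 = 159926843683421236926752957776002771153245608592522254377939889030122675218030881
Sum of its 81 digits: 361.

361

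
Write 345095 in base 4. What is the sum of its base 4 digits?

8

345095 in base 4 is 1110100013.
Digit sum: 1+1+1+0+1+0+0+0+1+3 = 8.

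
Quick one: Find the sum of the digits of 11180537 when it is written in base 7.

11180537 in base 7 is 164014214.
Digit sum: 1+6+4+0+1+4+2+1+4 = 23.

23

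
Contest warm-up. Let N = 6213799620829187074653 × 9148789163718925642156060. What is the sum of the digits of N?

6213799620829187074653 × 9148789163718925642156060 = 56848742636562835665318743844248612887096347180
Sum of its 47 digits: 231.

231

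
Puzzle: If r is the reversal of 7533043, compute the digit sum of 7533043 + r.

23

Reversal of 7533043 is 3403357; 7533043 + 3403357 = 10936400.
Digit sum of 10936400: 1+0+9+3+6+4+0+0 = 23.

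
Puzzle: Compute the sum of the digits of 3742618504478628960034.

3+7+4+2+6+1+8+5+0+4+4+7+8+6+2+8+9+6+0+0+3+4 = 97

97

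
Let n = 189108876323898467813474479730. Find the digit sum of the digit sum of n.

11

First digit sum: 155.
1+5+5 = 11.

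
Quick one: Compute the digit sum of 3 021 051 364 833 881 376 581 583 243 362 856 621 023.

155

3+0+2+1+0+5+1+3+6+4+8+3+3+8+8+1+3+7+6+5+8+1+5+8+3+2+4+3+3+6+2+8+5+6+6+2+1+0+2+3 = 155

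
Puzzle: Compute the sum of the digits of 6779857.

49

6+7+7+9+8+5+7 = 49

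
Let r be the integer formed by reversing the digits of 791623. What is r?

326197

Reversing 791623 gives 326197.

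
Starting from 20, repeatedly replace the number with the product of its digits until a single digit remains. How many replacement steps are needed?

20 → 0 (1 step)

1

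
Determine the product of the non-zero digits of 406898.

4×6×8×9×8 = 13824

13824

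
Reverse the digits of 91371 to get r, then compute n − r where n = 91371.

74052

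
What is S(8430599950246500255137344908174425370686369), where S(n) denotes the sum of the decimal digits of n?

8+4+3+0+5+9+9+9+5+0+2+4+6+5+0+0+2+5+5+1+3+7+3+4+4+9+0+8+1+7+4+4+2+5+3+7+0+6+8+6+3+6+9 = 191

191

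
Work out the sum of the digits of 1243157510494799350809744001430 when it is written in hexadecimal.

1243157510494799350809744001430 in base 16 is FB0DBCA8101B2F1A8446E4996.
Digit sum: 15+11+0+13+11+12+10+8+1+0+1+11+2+15+1+10+8+4+4+6+14+4+9+9+6 = 185.

185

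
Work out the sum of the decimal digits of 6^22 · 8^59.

333

6^22 · 8^59 = 25213709277430627035466823600288192997055412946948039181545299867860992
Sum of its 71 digits: 333.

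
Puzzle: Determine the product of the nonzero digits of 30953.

405

3×9×5×3 = 405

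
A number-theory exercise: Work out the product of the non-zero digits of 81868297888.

198180864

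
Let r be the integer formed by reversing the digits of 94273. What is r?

Reversing 94273 gives 37249.

37249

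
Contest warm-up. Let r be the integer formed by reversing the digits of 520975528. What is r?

825579025

Reversing 520975528 gives 825579025.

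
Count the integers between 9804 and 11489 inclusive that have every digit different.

The integers in [9804, 11489] that have every digit different: 9804, 9805, 9806, 9807, 9810, 9812, …, 10986, 10987.
389 qualify.

389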